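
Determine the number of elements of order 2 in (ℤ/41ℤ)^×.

1

φ(41) = 41 − 1 = 40 = 2^3 · 5.
(Z/41Z)^× is cyclic (|G| = 40); a cyclic group of order m has exactly φ(d) elements of each order d | m, and none otherwise.
2 | 40, and φ(2) = 2 − 1 = 1.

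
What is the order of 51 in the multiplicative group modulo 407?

By Lagrange's theorem, ord_407(51) divides φ(407) = φ(11·37) = (11−1)·(37−1) = 10·36 = 360 = 2^3 · 3^2 · 5.
Divisors of 360: 1, 2, 3, 4, 5, 6, 8, 9, 10, 12, 15, 18, 20, 24, 30, 36, 40, 45, 60, 72, 90, 120, 180, 360.
Test each divisor d:
51^1 ≡ 51 (mod 407)
51^2 ≡ 159 (mod 407)
51^3 ≡ 376 (mod 407)
51^4 ≡ 47 (mod 407)
51^5 ≡ 362 (mod 407)
51^6 ≡ 147 (mod 407)
51^8 ≡ 174 (mod 407)
51^9 ≡ 327 (mod 407)
51^10 ≡ 397 (mod 407)
51^12 ≡ 38 (mod 407)
51^15 ≡ 43 (mod 407)
51^18 ≡ 295 (mod 407)
51^20 ≡ 100 (mod 407)
51^24 ≡ 223 (mod 407)
51^30 ≡ 221 (mod 407)
51^36 ≡ 334 (mod 407)
51^40 ≡ 232 (mod 407)
51^45 ≡ 142 (mod 407)
51^60 ≡ 1 (mod 407) ✓
Hence ord(51) = 60.

60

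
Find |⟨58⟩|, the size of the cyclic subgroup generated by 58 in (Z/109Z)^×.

108

By Lagrange's theorem, ord_109(58) divides φ(109) = 109 − 1 = 108 = 2^2 · 3^3.
Divisors of 108: 1, 2, 3, 4, 6, 9, 12, 18, 27, 36, 54, 108.
Evaluate successive powers at the divisors of 108:
58^1 ≡ 58
58^2 ≡ 94
58^3 ≡ 2
58^4 ≡ 7
58^6 ≡ 4
58^9 ≡ 8
58^12 ≡ 16
58^18 ≡ 64
58^27 ≡ 76
58^36 ≡ 63
58^54 ≡ 108
58^108 ≡ 1
Hence ord(58) = 108.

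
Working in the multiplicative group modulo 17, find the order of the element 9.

8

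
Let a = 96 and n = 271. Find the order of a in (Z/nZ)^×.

270

The order of 96 must divide φ(271) = 271 − 1 = 270 = 2 · 3^3 · 5.
Divisors of 270: 1, 2, 3, 5, 6, 9, 10, 15, 18, 27, 30, 45, 54, 90, 135, 270.
Check 96^d mod 271 for each divisor in increasing order:
96^1 ≡ 96
96^2 ≡ 2
96^3 ≡ 192
96^5 ≡ 113
96^6 ≡ 8
96^9 ≡ 181
96^10 ≡ 32
96^15 ≡ 93
96^18 ≡ 241
96^27 ≡ 261
96^30 ≡ 248
96^45 ≡ 29
96^54 ≡ 100
96^90 ≡ 28
96^135 ≡ 270
96^270 ≡ 1
Hence ord(96) = 270.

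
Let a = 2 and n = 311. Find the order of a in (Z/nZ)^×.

155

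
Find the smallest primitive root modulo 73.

φ(73) = 73 − 1 = 72 = 2^3 · 3^2.
g is a primitive root iff g^(72/q) ≢ 1 (mod 73) for each prime q ∈ {2, 3}.
g = 2: 2^36 ≡ 1 — hits 1, so not a primitive root.
g = 3: 3^36 ≡ 1 — hits 1, so not a primitive root.
g = 4: 4^36 ≡ 1 — hits 1, so not a primitive root.
g = 5: 5^36 ≡ 72; 5^24 ≡ 8 — none is 1, so 5 is a primitive root.
The smallest primitive root modulo 73 is 5.

5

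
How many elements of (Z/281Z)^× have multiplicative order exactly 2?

1

φ(281) = 281 − 1 = 280 = 2^3 · 5 · 7.
Since (Z/281Z)^× is cyclic of order 280, the number of elements of order d is φ(d) when d | 280 and 0 otherwise.
2 | 280, and φ(2) = 2 − 1 = 1.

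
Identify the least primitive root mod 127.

3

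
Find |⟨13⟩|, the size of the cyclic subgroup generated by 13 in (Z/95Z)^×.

By Lagrange's theorem, ord_95(13) divides φ(95) = φ(5·19) = (5−1)·(19−1) = 4·18 = 72 = 2^3 · 3^2.
Divisors of 72: 1, 2, 3, 4, 6, 8, 9, 12, 18, 24, 36, 72.
Test each divisor d:
13^1 ≡ 13
13^2 ≡ 74
13^3 ≡ 12
13^4 ≡ 61
13^6 ≡ 49
13^8 ≡ 16
13^9 ≡ 18
13^12 ≡ 26
13^18 ≡ 39
13^24 ≡ 11
13^36 ≡ 1
The smallest such exponent is 36, so the order of 13 is 36.

36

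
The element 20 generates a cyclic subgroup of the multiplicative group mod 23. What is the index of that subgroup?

1

By Lagrange's theorem, ord_23(20) divides φ(23) = 23 − 1 = 22 = 2 · 11.
Divisors of 22: 1, 2, 11, 22.
Test each divisor d:
20^1 ≡ 20 (mod 23)
20^2 ≡ 9 (mod 23)
20^11 ≡ 22 (mod 23)
20^22 ≡ 1 (mod 23) ✓
So ord_23(20) = 22, hence |⟨20⟩| = 22.
Index = |(Z/23Z)^×| / |⟨20⟩| = 22 / 22 = 1.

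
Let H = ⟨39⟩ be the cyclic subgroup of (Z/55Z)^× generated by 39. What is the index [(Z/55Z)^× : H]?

4

ord(39) | φ(55) = φ(5·11) = (5−1)·(11−1) = 4·10 = 40 = 2^3 · 5.
Divisors of 40: 1, 2, 4, 5, 8, 10, 20, 40.
Compute 39^d (mod 55) for the divisors d until we hit 1:
39^1 ≡ 39 (mod 55)
39^2 ≡ 36 (mod 55)
39^4 ≡ 31 (mod 55)
39^5 ≡ 54 (mod 55)
39^8 ≡ 26 (mod 55)
39^10 ≡ 1 (mod 55) ✓
The order of 39 is 10, so the subgroup it generates has 10 elements.
[(Z/55Z)^× : ⟨39⟩] = 40/10 = 4.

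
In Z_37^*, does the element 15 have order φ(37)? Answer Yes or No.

Yes

φ(37) = 37 − 1 = 36 = 2^2 · 3^2.
Test 15^(36/q) mod 37 for each prime factor q of 36:
15^18 ≡ 36 (mod 37)  [q = 2: ≢ 1 ✓]
15^12 ≡ 26 (mod 37)  [q = 3: ≢ 1 ✓]
All checks pass, so 15 has order 36 and is a primitive root modulo 37.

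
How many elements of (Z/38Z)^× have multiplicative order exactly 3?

2

φ(38) = φ(2)·φ(19) = 1·18 = 18 = 2 · 3^2.
In a cyclic group of order 18, there are φ(d) elements of order d for each divisor d of 18, and zero for non-divisors.
3 | 18, and φ(3) = 3 − 1 = 2.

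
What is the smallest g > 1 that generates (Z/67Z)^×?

2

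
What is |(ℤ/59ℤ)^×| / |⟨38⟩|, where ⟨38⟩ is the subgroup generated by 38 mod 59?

Since 38 ∈ (Z/59Z)^×, its order divides φ(59) = 59 − 1 = 58 = 2 · 29.
Divisors of 58: 1, 2, 29, 58.
Check 38^d mod 59 for each divisor in increasing order:
38^1 ≡ 38
38^2 ≡ 28
38^29 ≡ 58
38^58 ≡ 1
So ord_59(38) = 58, hence |⟨38⟩| = 58.
The index is φ(59) / ord(38) = 58 / 58 = 1.

1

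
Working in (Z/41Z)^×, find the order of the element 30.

40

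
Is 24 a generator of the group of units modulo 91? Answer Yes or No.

No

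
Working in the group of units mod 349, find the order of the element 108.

ord(108) | φ(349) = 349 − 1 = 348 = 2^2 · 3 · 29.
Divisors of 348: 1, 2, 3, 4, 6, 12, 29, 58, 87, 116, 174, 348.
Test each divisor d:
108^1 ≡ 108
108^2 ≡ 147
108^3 ≡ 171
108^4 ≡ 320
108^6 ≡ 274
108^12 ≡ 41
108^29 ≡ 122
108^58 ≡ 226
108^87 ≡ 1
So ord_349(108) = 87.

87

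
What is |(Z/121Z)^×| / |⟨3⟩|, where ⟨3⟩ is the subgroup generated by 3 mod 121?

22

Since 3 ∈ (Z/121Z)^×, its order divides φ(121) = φ(11^2) = 11·(11−1) = 110 = 2 · 5 · 11.
Divisors of 110: 1, 2, 5, 10, 11, 22, 55, 110.
Check 3^d mod 121 for each divisor in increasing order:
3^1 ≡ 3 (mod 121)
3^2 ≡ 9 (mod 121)
3^5 ≡ 1 (mod 121) ✓
So ord_121(3) = 5, hence |⟨3⟩| = 5.
The index is φ(121) / ord(3) = 110 / 5 = 22.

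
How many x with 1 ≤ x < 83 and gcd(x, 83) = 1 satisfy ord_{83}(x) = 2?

1

φ(83) = 83 − 1 = 82 = 2 · 41.
In a cyclic group of order 82, there are φ(d) elements of order d for each divisor d of 82, and zero for non-divisors.
2 | 82, and φ(2) = 2 − 1 = 1.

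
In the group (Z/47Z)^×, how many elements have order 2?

φ(47) = 47 − 1 = 46 = 2 · 23.
Since (Z/47Z)^× is cyclic of order 46, the number of elements of order d is φ(d) when d | 46 and 0 otherwise.
2 | 46, and φ(2) = 2 − 1 = 1.

1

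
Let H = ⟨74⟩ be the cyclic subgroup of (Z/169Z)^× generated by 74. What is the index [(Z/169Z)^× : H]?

4

The order of 74 must divide φ(169) = φ(13^2) = 13·(13−1) = 156 = 2^2 · 3 · 13.
Divisors of 156: 1, 2, 3, 4, 6, 12, 13, 26, 39, 52, 78, 156.
Check 74^d mod 169 for each divisor in increasing order:
74^1 ≡ 74 (mod 169)
74^2 ≡ 68 (mod 169)
74^3 ≡ 131 (mod 169)
74^4 ≡ 61 (mod 169)
74^6 ≡ 92 (mod 169)
74^12 ≡ 14 (mod 169)
74^13 ≡ 22 (mod 169)
74^26 ≡ 146 (mod 169)
74^39 ≡ 1 (mod 169) ✓
So ord_169(74) = 39, hence |⟨74⟩| = 39.
The index is φ(169) / ord(74) = 156 / 39 = 4.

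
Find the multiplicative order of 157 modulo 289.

By Lagrange's theorem, ord_289(157) divides φ(289) = φ(17^2) = 17·(17−1) = 272 = 2^4 · 17.
Divisors of 272: 1, 2, 4, 8, 16, 17, 34, 68, 136, 272.
Test each divisor d:
157^1 ≡ 157
157^2 ≡ 84
157^4 ≡ 120
157^8 ≡ 239
157^16 ≡ 188
157^17 ≡ 38
157^34 ≡ 288
157^68 ≡ 1
Hence ord(157) = 68.

68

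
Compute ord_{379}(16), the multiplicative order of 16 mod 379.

189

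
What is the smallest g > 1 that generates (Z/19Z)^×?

φ(19) = 19 − 1 = 18 = 2 · 3^2.
g is a primitive root iff g^(18/q) ≢ 1 (mod 19) for each prime q ∈ {2, 3}.
g = 2: 2^9 ≡ 18; 2^6 ≡ 7 — none is 1, so 2 is a primitive root.
Hence the least primitive root of 19 is 2.

2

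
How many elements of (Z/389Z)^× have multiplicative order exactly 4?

2

φ(389) = 389 − 1 = 388 = 2^2 · 97.
Since (Z/389Z)^× is cyclic of order 388, the number of elements of order d is φ(d) when d | 388 and 0 otherwise.
4 = 2^2 divides 388, and φ(4) = 2.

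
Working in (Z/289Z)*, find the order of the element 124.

By Lagrange's theorem, ord_289(124) divides φ(289) = φ(17^2) = 17·(17−1) = 272 = 2^4 · 17.
Divisors of 272: 1, 2, 4, 8, 16, 17, 34, 68, 136, 272.
Check 124^d mod 289 for each divisor in increasing order:
124^1 ≡ 124
124^2 ≡ 59
124^4 ≡ 13
124^8 ≡ 169
124^16 ≡ 239
124^17 ≡ 158
124^34 ≡ 110
124^68 ≡ 251
124^136 ≡ 288
124^272 ≡ 1
So ord_289(124) = 272.

272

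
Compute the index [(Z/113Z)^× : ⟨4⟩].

8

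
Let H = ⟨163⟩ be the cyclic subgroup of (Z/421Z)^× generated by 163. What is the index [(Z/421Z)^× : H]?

4

Since 163 ∈ (Z/421Z)^×, its order divides φ(421) = 421 − 1 = 420 = 2^2 · 3 · 5 · 7.
Divisors of 420: 1, 2, 3, 4, 5, 6, 7, 10, 12, 14, 15, 20, 21, 28, 30, 35, 42, 60, 70, 84, 105, 140, 210, 420.
Check 163^d mod 421 for each divisor in increasing order:
163^1 ≡ 163
163^2 ≡ 46
163^3 ≡ 341
163^4 ≡ 11
163^5 ≡ 109
163^6 ≡ 85
163^7 ≡ 383
163^10 ≡ 93
163^12 ≡ 68
163^14 ≡ 181
163^15 ≡ 33
163^20 ≡ 229
163^21 ≡ 279
163^28 ≡ 344
163^30 ≡ 247
163^35 ≡ 400
163^42 ≡ 377
163^60 ≡ 385
163^70 ≡ 20
163^84 ≡ 252
163^105 ≡ 1
Thus |⟨163⟩| = ord(163) = 105.
The index is φ(421) / ord(163) = 420 / 105 = 4.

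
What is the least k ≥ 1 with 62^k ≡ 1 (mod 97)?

ord(62) | φ(97) = 97 − 1 = 96 = 2^5 · 3.
Divisors of 96: 1, 2, 3, 4, 6, 8, 12, 16, 24, 32, 48, 96.
Evaluate successive powers at the divisors of 96:
62^1 ≡ 62
62^2 ≡ 61
62^3 ≡ 96
62^4 ≡ 35
62^6 ≡ 1
The smallest such exponent is 6, so the order of 62 is 6.

6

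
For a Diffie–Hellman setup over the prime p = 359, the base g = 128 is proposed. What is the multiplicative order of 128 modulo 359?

The order of 128 must divide φ(359) = 359 − 1 = 358 = 2 · 179.
Divisors of 358: 1, 2, 179, 358.
Evaluate successive powers at the divisors of 358:
128^1 ≡ 128
128^2 ≡ 229
128^179 ≡ 1
The smallest such exponent is 179, so the order of 128 is 179.

179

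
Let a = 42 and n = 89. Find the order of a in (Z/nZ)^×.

44

Since 42 ∈ (Z/89Z)^×, its order divides φ(89) = 89 − 1 = 88 = 2^3 · 11.
Divisors of 88: 1, 2, 4, 8, 11, 22, 44, 88.
Test each divisor d:
42^1 ≡ 42 (mod 89)
42^2 ≡ 73 (mod 89)
42^4 ≡ 78 (mod 89)
42^8 ≡ 32 (mod 89)
42^11 ≡ 34 (mod 89)
42^22 ≡ 88 (mod 89)
42^44 ≡ 1 (mod 89) ✓
The smallest such exponent is 44, so the order of 42 is 44.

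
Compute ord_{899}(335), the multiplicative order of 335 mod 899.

21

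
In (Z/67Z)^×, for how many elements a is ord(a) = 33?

φ(67) = 67 − 1 = 66 = 2 · 3 · 11.
In a cyclic group of order 66, there are φ(d) elements of order d for each divisor d of 66, and zero for non-divisors.
33 = 3 · 11 divides 66, and φ(33) = 20.

20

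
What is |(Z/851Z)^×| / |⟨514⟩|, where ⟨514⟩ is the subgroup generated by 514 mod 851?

8

ord(514) | φ(851) = φ(23·37) = (23−1)·(37−1) = 22·36 = 792 = 2^3 · 3^2 · 11.
Divisors of 792: 1, 2, 3, 4, 6, 8, 9, 11, 12, 18, 22, 24, 33, 36, 44, 66, 72, 88, 99, 132, 198, 264, 396, 792.
Test each divisor d:
514^1 ≡ 514
514^2 ≡ 386
514^3 ≡ 121
514^4 ≡ 71
514^6 ≡ 174
514^8 ≡ 786
514^9 ≡ 630
514^11 ≡ 645
514^12 ≡ 491
514^18 ≡ 334
514^22 ≡ 737
514^24 ≡ 248
514^33 ≡ 507
514^36 ≡ 75
514^44 ≡ 231
514^66 ≡ 47
514^72 ≡ 519
514^88 ≡ 599
514^99 ≡ 1
So ord_851(514) = 99, hence |⟨514⟩| = 99.
[(Z/851Z)^× : ⟨514⟩] = 792/99 = 8.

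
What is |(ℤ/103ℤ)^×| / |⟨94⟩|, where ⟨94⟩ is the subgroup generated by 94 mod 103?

3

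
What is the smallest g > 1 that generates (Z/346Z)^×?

3

φ(346) = φ(2)·φ(173) = 1·172 = 172 = 2^2 · 43.
Test candidates g = 2, 3, … against the prime factors q ∈ {2, 43} of φ(346): g is a generator iff g^(172/q) ≢ 1 for every such q.
g = 2: gcd(2, 346) = 2 > 1, not a unit — skip.
g = 3: 3^86 ≡ 345; 3^4 ≡ 81 — none is 1, so 3 is a primitive root.
Hence the least primitive root of 346 is 3.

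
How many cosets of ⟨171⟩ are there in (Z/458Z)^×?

4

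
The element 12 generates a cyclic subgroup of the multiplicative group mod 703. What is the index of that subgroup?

Since 12 ∈ (Z/703Z)^×, its order divides φ(703) = φ(19·37) = (19−1)·(37−1) = 18·36 = 648 = 2^3 · 3^4.
Divisors of 648: 1, 2, 3, 4, 6, 8, 9, 12, 18, 24, 27, 36, 54, 72, 81, 108, 162, 216, 324, 648.
Test each divisor d:
12^1 ≡ 12 (mod 703)
12^2 ≡ 144 (mod 703)
12^3 ≡ 322 (mod 703)
12^4 ≡ 349 (mod 703)
12^6 ≡ 343 (mod 703)
12^8 ≡ 182 (mod 703)
12^9 ≡ 75 (mod 703)
12^12 ≡ 248 (mod 703)
12^18 ≡ 1 (mod 703) ✓
Thus |⟨12⟩| = ord(12) = 18.
Index = |(Z/703Z)^×| / |⟨12⟩| = 648 / 18 = 36.

36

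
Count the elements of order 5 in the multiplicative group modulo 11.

φ(11) = 11 − 1 = 10 = 2 · 5.
In a cyclic group of order 10, there are φ(d) elements of order d for each divisor d of 10, and zero for non-divisors.
5 | 10, and φ(5) = 5 − 1 = 4.

4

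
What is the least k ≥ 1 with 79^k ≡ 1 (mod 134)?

66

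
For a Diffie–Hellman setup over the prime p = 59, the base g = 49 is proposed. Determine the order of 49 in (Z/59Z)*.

The order of 49 must divide φ(59) = 59 − 1 = 58 = 2 · 29.
Divisors of 58: 1, 2, 29, 58.
Evaluate successive powers at the divisors of 58:
49^1 ≡ 49
49^2 ≡ 41
49^29 ≡ 1
Hence ord(49) = 29.

29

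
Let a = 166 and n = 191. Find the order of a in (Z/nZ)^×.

ord(166) | φ(191) = 191 − 1 = 190 = 2 · 5 · 19.
Divisors of 190: 1, 2, 5, 10, 19, 38, 95, 190.
Compute 166^d (mod 191) for the divisors d until we hit 1:
166^1 ≡ 166
166^2 ≡ 52
166^5 ≡ 14
166^10 ≡ 5
166^19 ≡ 190
166^38 ≡ 1
The smallest such exponent is 38, so the order of 166 is 38.

38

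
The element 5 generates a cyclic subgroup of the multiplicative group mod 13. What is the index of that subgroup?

3

Since 5 ∈ (Z/13Z)^×, its order divides φ(13) = 13 − 1 = 12 = 2^2 · 3.
Divisors of 12: 1, 2, 3, 4, 6, 12.
Test each divisor d:
5^1 ≡ 5 (mod 13)
5^2 ≡ 12 (mod 13)
5^3 ≡ 8 (mod 13)
5^4 ≡ 1 (mod 13) ✓
The order of 5 is 4, so the subgroup it generates has 4 elements.
The index is φ(13) / ord(5) = 12 / 4 = 3.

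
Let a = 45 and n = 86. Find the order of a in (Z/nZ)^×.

By Lagrange's theorem, ord_86(45) divides φ(86) = φ(2)·φ(43) = 1·42 = 42 = 2 · 3 · 7.
Divisors of 42: 1, 2, 3, 6, 7, 14, 21, 42.
Check 45^d mod 86 for each divisor in increasing order:
45^1 ≡ 45 (mod 86)
45^2 ≡ 47 (mod 86)
45^3 ≡ 51 (mod 86)
45^6 ≡ 21 (mod 86)
45^7 ≡ 85 (mod 86)
45^14 ≡ 1 (mod 86) ✓
Hence ord(45) = 14.

14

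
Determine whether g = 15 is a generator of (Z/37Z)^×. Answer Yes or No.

Yes

φ(37) = 37 − 1 = 36 = 2^2 · 3^2.
Test 15^(36/q) mod 37 for each prime factor q of 36:
15^18 ≡ 36 (mod 37)  [q = 2: ≢ 1 ✓]
15^12 ≡ 26 (mod 37)  [q = 3: ≢ 1 ✓]
Every test exponent gives a nontrivial residue, hence 15 generates the full group.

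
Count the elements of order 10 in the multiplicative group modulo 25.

φ(25) = φ(5^2) = 5·(5−1) = 20 = 2^2 · 5.
(Z/25Z)^× is cyclic (|G| = 20); a cyclic group of order m has exactly φ(d) elements of each order d | m, and none otherwise.
10 = 2 · 5 divides 20, and φ(10) = 4.

4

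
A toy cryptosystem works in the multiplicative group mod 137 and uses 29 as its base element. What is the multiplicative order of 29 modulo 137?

136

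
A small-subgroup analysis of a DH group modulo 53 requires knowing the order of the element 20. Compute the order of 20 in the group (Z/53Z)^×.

52

Since 20 ∈ (Z/53Z)^×, its order divides φ(53) = 53 − 1 = 52 = 2^2 · 13.
Divisors of 52: 1, 2, 4, 13, 26, 52.
Evaluate successive powers at the divisors of 52:
20^1 ≡ 20
20^2 ≡ 29
20^4 ≡ 46
20^13 ≡ 30
20^26 ≡ 52
20^52 ≡ 1
The smallest such exponent is 52, so the order of 20 is 52.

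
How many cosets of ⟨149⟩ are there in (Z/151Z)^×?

By Lagrange's theorem, ord_151(149) divides φ(151) = 151 − 1 = 150 = 2 · 3 · 5^2.
Divisors of 150: 1, 2, 3, 5, 6, 10, 15, 25, 30, 50, 75, 150.
Check 149^d mod 151 for each divisor in increasing order:
149^1 ≡ 149
149^2 ≡ 4
149^3 ≡ 143
149^5 ≡ 119
149^6 ≡ 64
149^10 ≡ 118
149^15 ≡ 150
149^25 ≡ 33
149^30 ≡ 1
So ord_151(149) = 30, hence |⟨149⟩| = 30.
The index is φ(151) / ord(149) = 150 / 30 = 5.

5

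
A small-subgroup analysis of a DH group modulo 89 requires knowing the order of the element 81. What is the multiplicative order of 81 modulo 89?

The order of 81 must divide φ(89) = 89 − 1 = 88 = 2^3 · 11.
Divisors of 88: 1, 2, 4, 8, 11, 22, 44, 88.
Evaluate successive powers at the divisors of 88:
81^1 ≡ 81 (mod 89)
81^2 ≡ 64 (mod 89)
81^4 ≡ 2 (mod 89)
81^8 ≡ 4 (mod 89)
81^11 ≡ 88 (mod 89)
81^22 ≡ 1 (mod 89) ✓
The smallest such exponent is 22, so the order of 81 is 22.

22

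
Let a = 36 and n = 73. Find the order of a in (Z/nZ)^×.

18

The order of 36 must divide φ(73) = 73 − 1 = 72 = 2^3 · 3^2.
Divisors of 72: 1, 2, 3, 4, 6, 8, 9, 12, 18, 24, 36, 72.
Compute 36^d (mod 73) for the divisors d until we hit 1:
36^1 ≡ 36 (mod 73)
36^2 ≡ 55 (mod 73)
36^3 ≡ 9 (mod 73)
36^4 ≡ 32 (mod 73)
36^6 ≡ 8 (mod 73)
36^8 ≡ 2 (mod 73)
36^9 ≡ 72 (mod 73)
36^12 ≡ 64 (mod 73)
36^18 ≡ 1 (mod 73) ✓
Hence ord(36) = 18.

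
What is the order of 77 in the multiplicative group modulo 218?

The order of 77 must divide φ(218) = φ(2)·φ(109) = 1·108 = 108 = 2^2 · 3^3.
Divisors of 108: 1, 2, 3, 4, 6, 9, 12, 18, 27, 36, 54, 108.
Evaluate successive powers at the divisors of 108:
77^1 ≡ 77 (mod 218)
77^2 ≡ 43 (mod 218)
77^3 ≡ 41 (mod 218)
77^4 ≡ 105 (mod 218)
77^6 ≡ 155 (mod 218)
77^9 ≡ 33 (mod 218)
77^12 ≡ 45 (mod 218)
77^18 ≡ 217 (mod 218)
77^27 ≡ 185 (mod 218)
77^36 ≡ 1 (mod 218) ✓
So ord_218(77) = 36.

36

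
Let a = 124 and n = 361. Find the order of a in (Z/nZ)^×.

By Lagrange's theorem, ord_361(124) divides φ(361) = φ(19^2) = 19·(19−1) = 342 = 2 · 3^2 · 19.
Divisors of 342: 1, 2, 3, 6, 9, 18, 19, 38, 57, 114, 171, 342.
Evaluate successive powers at the divisors of 342:
124^1 ≡ 124 (mod 361)
124^2 ≡ 214 (mod 361)
124^3 ≡ 183 (mod 361)
124^6 ≡ 277 (mod 361)
124^9 ≡ 151 (mod 361)
124^18 ≡ 58 (mod 361)
124^19 ≡ 333 (mod 361)
124^38 ≡ 62 (mod 361)
124^57 ≡ 69 (mod 361)
124^114 ≡ 68 (mod 361)
124^171 ≡ 360 (mod 361)
124^342 ≡ 1 (mod 361) ✓
Therefore the multiplicative order of 124 modulo 361 is 342.

342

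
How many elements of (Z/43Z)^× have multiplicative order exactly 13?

φ(43) = 43 − 1 = 42 = 2 · 3 · 7.
Since (Z/43Z)^× is cyclic of order 42, the number of elements of order d is φ(d) when d | 42 and 0 otherwise.
Here 42 is not a multiple of 13, so there are no elements of order 13.

0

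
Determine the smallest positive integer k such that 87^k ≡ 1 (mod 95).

Since 87 ∈ (Z/95Z)^×, its order divides φ(95) = φ(5·19) = (5−1)·(19−1) = 4·18 = 72 = 2^3 · 3^2.
Divisors of 72: 1, 2, 3, 4, 6, 8, 9, 12, 18, 24, 36, 72.
Compute 87^d (mod 95) for the divisors d until we hit 1:
87^1 ≡ 87 (mod 95)
87^2 ≡ 64 (mod 95)
87^3 ≡ 58 (mod 95)
87^4 ≡ 11 (mod 95)
87^6 ≡ 39 (mod 95)
87^8 ≡ 26 (mod 95)
87^9 ≡ 77 (mod 95)
87^12 ≡ 1 (mod 95) ✓
The smallest such exponent is 12, so the order of 87 is 12.

12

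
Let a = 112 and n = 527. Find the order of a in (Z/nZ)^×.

Since 112 ∈ (Z/527Z)^×, its order divides φ(527) = φ(17·31) = (17−1)·(31−1) = 16·30 = 480 = 2^5 · 3 · 5.
Divisors of 480: 1, 2, 3, 4, 5, 6, 8, 10, 12, 15, 16, 20, 24, 30, 32, 40, 48, 60, 80, 96, 120, 160, 240, 480.
Check 112^d mod 527 for each divisor in increasing order:
112^1 ≡ 112 (mod 527)
112^2 ≡ 423 (mod 527)
112^3 ≡ 473 (mod 527)
112^4 ≡ 276 (mod 527)
112^5 ≡ 346 (mod 527)
112^6 ≡ 281 (mod 527)
112^8 ≡ 288 (mod 527)
112^10 ≡ 87 (mod 527)
112^12 ≡ 438 (mod 527)
112^15 ≡ 63 (mod 527)
112^16 ≡ 205 (mod 527)
112^20 ≡ 191 (mod 527)
112^24 ≡ 16 (mod 527)
112^30 ≡ 280 (mod 527)
112^32 ≡ 392 (mod 527)
112^40 ≡ 118 (mod 527)
112^48 ≡ 256 (mod 527)
112^60 ≡ 404 (mod 527)
112^80 ≡ 222 (mod 527)
112^96 ≡ 188 (mod 527)
112^120 ≡ 373 (mod 527)
112^160 ≡ 273 (mod 527)
112^240 ≡ 1 (mod 527) ✓
Therefore the multiplicative order of 112 modulo 527 is 240.

240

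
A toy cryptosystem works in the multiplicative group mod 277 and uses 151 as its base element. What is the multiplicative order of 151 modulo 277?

Since 151 ∈ (Z/277Z)^×, its order divides φ(277) = 277 − 1 = 276 = 2^2 · 3 · 23.
Divisors of 276: 1, 2, 3, 4, 6, 12, 23, 46, 69, 92, 138, 276.
Evaluate successive powers at the divisors of 276:
151^1 ≡ 151 (mod 277)
151^2 ≡ 87 (mod 277)
151^3 ≡ 118 (mod 277)
151^4 ≡ 90 (mod 277)
151^6 ≡ 74 (mod 277)
151^12 ≡ 213 (mod 277)
151^23 ≡ 95 (mod 277)
151^46 ≡ 161 (mod 277)
151^69 ≡ 60 (mod 277)
151^92 ≡ 160 (mod 277)
151^138 ≡ 276 (mod 277)
151^276 ≡ 1 (mod 277) ✓
Therefore the multiplicative order of 151 modulo 277 is 276.

276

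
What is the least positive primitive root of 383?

5

φ(383) = 383 − 1 = 382 = 2 · 191.
Test candidates g = 2, 3, … against the prime factors q ∈ {2, 191} of φ(383): g is a generator iff g^(382/q) ≢ 1 for every such q.
g = 2: 2^191 ≡ 1 — hits 1, so not a primitive root.
g = 3: 3^191 ≡ 1 — hits 1, so not a primitive root.
g = 4: 4^191 ≡ 1 — hits 1, so not a primitive root.
g = 5: 5^191 ≡ 382; 5^2 ≡ 25 — none is 1, so 5 is a primitive root.
Hence the least primitive root of 383 is 5.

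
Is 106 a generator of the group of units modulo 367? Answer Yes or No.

φ(367) = 367 − 1 = 366 = 2 · 3 · 61.
It suffices to check that the order of 106 is not a proper divisor of 366: compute 106^(366/q) for q ∈ {2, 3, 61}.
106^183 ≡ 1 (mod 367)  [q = 2: ≡ 1 ✗]
106^122 ≡ 1 (mod 367)  [q = 3: ≡ 1 ✗]
106^6 ≡ 292 (mod 367)  [q = 61: ≢ 1 ✓]
Since 106^183 ≡ 1, the order of 106 divides 183 < 366, so 106 is not a primitive root.

No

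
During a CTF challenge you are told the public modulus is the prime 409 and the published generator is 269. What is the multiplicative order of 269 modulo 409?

The order of 269 must divide φ(409) = 409 − 1 = 408 = 2^3 · 3 · 17.
Divisors of 408: 1, 2, 3, 4, 6, 8, 12, 17, 24, 34, 51, 68, 102, 136, 204, 408.
Compute 269^d (mod 409) for the divisors d until we hit 1:
269^1 ≡ 269 (mod 409)
269^2 ≡ 377 (mod 409)
269^3 ≡ 390 (mod 409)
269^4 ≡ 206 (mod 409)
269^6 ≡ 361 (mod 409)
269^8 ≡ 309 (mod 409)
269^12 ≡ 259 (mod 409)
269^17 ≡ 7 (mod 409)
269^24 ≡ 5 (mod 409)
269^34 ≡ 49 (mod 409)
269^51 ≡ 343 (mod 409)
269^68 ≡ 356 (mod 409)
269^102 ≡ 266 (mod 409)
269^136 ≡ 355 (mod 409)
269^204 ≡ 408 (mod 409)
269^408 ≡ 1 (mod 409) ✓
The smallest such exponent is 408, so the order of 269 is 408.

408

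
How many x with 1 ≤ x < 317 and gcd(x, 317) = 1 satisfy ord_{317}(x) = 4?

φ(317) = 317 − 1 = 316 = 2^2 · 79.
In a cyclic group of order 316, there are φ(d) elements of order d for each divisor d of 316, and zero for non-divisors.
4 = 2^2 divides 316, and φ(4) = 2.

2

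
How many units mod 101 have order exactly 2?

φ(101) = 101 − 1 = 100 = 2^2 · 5^2.
(Z/101Z)^× is cyclic (|G| = 100); a cyclic group of order m has exactly φ(d) elements of each order d | m, and none otherwise.
2 | 100, and φ(2) = 2 − 1 = 1.

1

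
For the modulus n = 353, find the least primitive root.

φ(353) = 353 − 1 = 352 = 2^5 · 11.
g is a primitive root iff g^(352/q) ≢ 1 (mod 353) for each prime q ∈ {2, 11}.
g = 2: 2^176 ≡ 1 — hits 1, so not a primitive root.
g = 3: 3^176 ≡ 352; 3^32 ≡ 140 — none is 1, so 3 is a primitive root.
The smallest primitive root modulo 353 is 3.

3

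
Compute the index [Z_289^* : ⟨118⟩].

By Lagrange's theorem, ord_289(118) divides φ(289) = φ(17^2) = 17·(17−1) = 272 = 2^4 · 17.
Divisors of 272: 1, 2, 4, 8, 16, 17, 34, 68, 136, 272.
Check 118^d mod 289 for each divisor in increasing order:
118^1 ≡ 118 (mod 289)
118^2 ≡ 52 (mod 289)
118^4 ≡ 103 (mod 289)
118^8 ≡ 205 (mod 289)
118^16 ≡ 120 (mod 289)
118^17 ≡ 288 (mod 289)
118^34 ≡ 1 (mod 289) ✓
The order of 118 is 34, so the subgroup it generates has 34 elements.
The index is φ(289) / ord(118) = 272 / 34 = 8.

8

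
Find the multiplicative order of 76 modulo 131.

130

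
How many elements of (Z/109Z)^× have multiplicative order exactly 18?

φ(109) = 109 − 1 = 108 = 2^2 · 3^3.
Since (Z/109Z)^× is cyclic of order 108, the number of elements of order d is φ(d) when d | 108 and 0 otherwise.
18 = 2 · 3^2 divides 108, and φ(18) = 6.

6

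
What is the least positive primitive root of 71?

φ(71) = 71 − 1 = 70 = 2 · 5 · 7.
g is a primitive root iff g^(70/q) ≢ 1 (mod 71) for each prime q ∈ {2, 5, 7}.
g = 2: 2^35 ≡ 1 — hits 1, so not a primitive root.
g = 3: 3^35 ≡ 1 — hits 1, so not a primitive root.
g = 4: 4^35 ≡ 1 — hits 1, so not a primitive root.
g = 5: 5^35 ≡ 1 — hits 1, so not a primitive root.
g = 6: 6^35 ≡ 1 — hits 1, so not a primitive root.
g = 7: 7^35 ≡ 70; 7^14 ≡ 54; 7^10 ≡ 45 — none is 1, so 7 is a primitive root.
The smallest primitive root modulo 71 is 7.

7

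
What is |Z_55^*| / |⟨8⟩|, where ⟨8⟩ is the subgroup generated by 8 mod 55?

2

ord(8) | φ(55) = φ(5·11) = (5−1)·(11−1) = 4·10 = 40 = 2^3 · 5.
Divisors of 40: 1, 2, 4, 5, 8, 10, 20, 40.
Test each divisor d:
8^1 ≡ 8 (mod 55)
8^2 ≡ 9 (mod 55)
8^4 ≡ 26 (mod 55)
8^5 ≡ 43 (mod 55)
8^8 ≡ 16 (mod 55)
8^10 ≡ 34 (mod 55)
8^20 ≡ 1 (mod 55) ✓
Thus |⟨8⟩| = ord(8) = 20.
Index = |(Z/55Z)^×| / |⟨8⟩| = 40 / 20 = 2.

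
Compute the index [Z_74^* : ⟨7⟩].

Since 7 ∈ (Z/74Z)^×, its order divides φ(74) = φ(2)·φ(37) = 1·36 = 36 = 2^2 · 3^2.
Divisors of 36: 1, 2, 3, 4, 6, 9, 12, 18, 36.
Evaluate successive powers at the divisors of 36:
7^1 ≡ 7 (mod 74)
7^2 ≡ 49 (mod 74)
7^3 ≡ 47 (mod 74)
7^4 ≡ 33 (mod 74)
7^6 ≡ 63 (mod 74)
7^9 ≡ 1 (mod 74) ✓
Thus |⟨7⟩| = ord(7) = 9.
[(Z/74Z)^× : ⟨7⟩] = 36/9 = 4.

4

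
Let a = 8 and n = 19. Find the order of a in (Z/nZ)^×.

6

Since 8 ∈ (Z/19Z)^×, its order divides φ(19) = 19 − 1 = 18 = 2 · 3^2.
Divisors of 18: 1, 2, 3, 6, 9, 18.
Test each divisor d:
8^1 ≡ 8 (mod 19)
8^2 ≡ 7 (mod 19)
8^3 ≡ 18 (mod 19)
8^6 ≡ 1 (mod 19) ✓
Hence ord(8) = 6.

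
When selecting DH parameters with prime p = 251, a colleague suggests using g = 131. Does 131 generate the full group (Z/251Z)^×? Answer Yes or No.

No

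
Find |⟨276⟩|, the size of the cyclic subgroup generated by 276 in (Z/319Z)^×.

28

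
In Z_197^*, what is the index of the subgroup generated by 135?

4

ord(135) | φ(197) = 197 − 1 = 196 = 2^2 · 7^2.
Divisors of 196: 1, 2, 4, 7, 14, 28, 49, 98, 196.
Test each divisor d:
135^1 ≡ 135 (mod 197)
135^2 ≡ 101 (mod 197)
135^4 ≡ 154 (mod 197)
135^7 ≡ 164 (mod 197)
135^14 ≡ 104 (mod 197)
135^28 ≡ 178 (mod 197)
135^49 ≡ 1 (mod 197) ✓
So ord_197(135) = 49, hence |⟨135⟩| = 49.
[(Z/197Z)^× : ⟨135⟩] = 196/49 = 4.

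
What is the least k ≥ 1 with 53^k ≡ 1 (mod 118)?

29

Since 53 ∈ (Z/118Z)^×, its order divides φ(118) = φ(2)·φ(59) = 1·58 = 58 = 2 · 29.
Divisors of 58: 1, 2, 29, 58.
Evaluate successive powers at the divisors of 58:
53^1 ≡ 53
53^2 ≡ 95
53^29 ≡ 1
Therefore the multiplicative order of 53 modulo 118 is 29.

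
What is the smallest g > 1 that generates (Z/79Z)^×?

φ(79) = 79 − 1 = 78 = 2 · 3 · 13.
g is a primitive root iff g^(78/q) ≢ 1 (mod 79) for each prime q ∈ {2, 3, 13}.
g = 2: 2^39 ≡ 1 — hits 1, so not a primitive root.
g = 3: 3^39 ≡ 78; 3^26 ≡ 23; 3^6 ≡ 18 — none is 1, so 3 is a primitive root.
Hence the least primitive root of 79 is 3.

3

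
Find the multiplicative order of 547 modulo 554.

ord(547) | φ(554) = φ(2)·φ(277) = 1·276 = 276 = 2^2 · 3 · 23.
Divisors of 276: 1, 2, 3, 4, 6, 12, 23, 46, 69, 92, 138, 276.
Compute 547^d (mod 554) for the divisors d until we hit 1:
547^1 ≡ 547 (mod 554)
547^2 ≡ 49 (mod 554)
547^3 ≡ 211 (mod 554)
547^4 ≡ 185 (mod 554)
547^6 ≡ 201 (mod 554)
547^12 ≡ 513 (mod 554)
547^23 ≡ 393 (mod 554)
547^46 ≡ 437 (mod 554)
547^69 ≡ 1 (mod 554) ✓
The smallest such exponent is 69, so the order of 547 is 69.

69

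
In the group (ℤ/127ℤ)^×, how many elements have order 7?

φ(127) = 127 − 1 = 126 = 2 · 3^2 · 7.
In a cyclic group of order 126, there are φ(d) elements of order d for each divisor d of 126, and zero for non-divisors.
7 | 126, and φ(7) = 7 − 1 = 6.

6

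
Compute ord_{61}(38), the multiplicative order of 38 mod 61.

By Lagrange's theorem, ord_61(38) divides φ(61) = 61 − 1 = 60 = 2^2 · 3 · 5.
Divisors of 60: 1, 2, 3, 4, 5, 6, 10, 12, 15, 20, 30, 60.
Check 38^d mod 61 for each divisor in increasing order:
38^1 ≡ 38
38^2 ≡ 41
38^3 ≡ 33
38^4 ≡ 34
38^5 ≡ 11
38^6 ≡ 52
38^10 ≡ 60
38^12 ≡ 20
38^15 ≡ 50
38^20 ≡ 1
The smallest such exponent is 20, so the order of 38 is 20.

20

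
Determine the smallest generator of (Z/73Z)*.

5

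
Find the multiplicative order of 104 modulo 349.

174

By Lagrange's theorem, ord_349(104) divides φ(349) = 349 − 1 = 348 = 2^2 · 3 · 29.
Divisors of 348: 1, 2, 3, 4, 6, 12, 29, 58, 87, 116, 174, 348.
Test each divisor d:
104^1 ≡ 104 (mod 349)
104^2 ≡ 346 (mod 349)
104^3 ≡ 37 (mod 349)
104^4 ≡ 9 (mod 349)
104^6 ≡ 322 (mod 349)
104^12 ≡ 31 (mod 349)
104^29 ≡ 123 (mod 349)
104^58 ≡ 122 (mod 349)
104^87 ≡ 348 (mod 349)
104^116 ≡ 226 (mod 349)
104^174 ≡ 1 (mod 349) ✓
Therefore the multiplicative order of 104 modulo 349 is 174.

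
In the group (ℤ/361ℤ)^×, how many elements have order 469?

0

φ(361) = φ(19^2) = 19·(19−1) = 342 = 2 · 3^2 · 19.
Since (Z/361Z)^× is cyclic of order 342, the number of elements of order d is φ(d) when d | 342 and 0 otherwise.
Here 342 is not a multiple of 469, so there are no elements of order 469.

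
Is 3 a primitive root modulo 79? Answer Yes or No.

φ(79) = 79 − 1 = 78 = 2 · 3 · 13.
Test 3^(78/q) mod 79 for each prime factor q of 78:
3^39 ≡ 78 (mod 79)  [q = 2: ≢ 1 ✓]
3^26 ≡ 23 (mod 79)  [q = 3: ≢ 1 ✓]
3^6 ≡ 18 (mod 79)  [q = 13: ≢ 1 ✓]
None equal 1, so ord_79(3) = 78: 3 is a primitive root.

Yes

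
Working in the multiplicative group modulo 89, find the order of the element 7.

88

ord(7) | φ(89) = 89 − 1 = 88 = 2^3 · 11.
Divisors of 88: 1, 2, 4, 8, 11, 22, 44, 88.
Test each divisor d:
7^1 ≡ 7 (mod 89)
7^2 ≡ 49 (mod 89)
7^4 ≡ 87 (mod 89)
7^8 ≡ 4 (mod 89)
7^11 ≡ 37 (mod 89)
7^22 ≡ 34 (mod 89)
7^44 ≡ 88 (mod 89)
7^88 ≡ 1 (mod 89) ✓
So ord_89(7) = 88.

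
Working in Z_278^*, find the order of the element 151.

138

The order of 151 must divide φ(278) = φ(2)·φ(139) = 1·138 = 138 = 2 · 3 · 23.
Divisors of 138: 1, 2, 3, 6, 23, 46, 69, 138.
Compute 151^d (mod 278) for the divisors d until we hit 1:
151^1 ≡ 151
151^2 ≡ 5
151^3 ≡ 199
151^6 ≡ 125
151^23 ≡ 97
151^46 ≡ 235
151^69 ≡ 277
151^138 ≡ 1
The smallest such exponent is 138, so the order of 151 is 138.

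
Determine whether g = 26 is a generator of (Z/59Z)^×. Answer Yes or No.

φ(59) = 59 − 1 = 58 = 2 · 29.
It suffices to check that the order of 26 is not a proper divisor of 58: compute 26^(58/q) for q ∈ {2, 29}.
26^29 ≡ 1 (mod 59)  [q = 2: ≡ 1 ✗]
26^2 ≡ 27 (mod 59)  [q = 29: ≢ 1 ✓]
Since 26^29 ≡ 1, the order of 26 divides 29 < 58, so 26 is not a primitive root.

No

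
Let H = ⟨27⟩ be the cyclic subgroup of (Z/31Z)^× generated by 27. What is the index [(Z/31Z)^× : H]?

ord(27) | φ(31) = 31 − 1 = 30 = 2 · 3 · 5.
Divisors of 30: 1, 2, 3, 5, 6, 10, 15, 30.
Evaluate successive powers at the divisors of 30:
27^1 ≡ 27 (mod 31)
27^2 ≡ 16 (mod 31)
27^3 ≡ 29 (mod 31)
27^5 ≡ 30 (mod 31)
27^6 ≡ 4 (mod 31)
27^10 ≡ 1 (mod 31) ✓
So ord_31(27) = 10, hence |⟨27⟩| = 10.
Index = |(Z/31Z)^×| / |⟨27⟩| = 30 / 10 = 3.

3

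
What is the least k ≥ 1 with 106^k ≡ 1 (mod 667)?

308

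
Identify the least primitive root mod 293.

φ(293) = 293 − 1 = 292 = 2^2 · 73.
Test candidates g = 2, 3, … against the prime factors q ∈ {2, 73} of φ(293): g is a generator iff g^(292/q) ≢ 1 for every such q.
g = 2: 2^146 ≡ 292; 2^4 ≡ 16 — none is 1, so 2 is a primitive root.
So 2 is the smallest generator of (Z/293Z)^×.

2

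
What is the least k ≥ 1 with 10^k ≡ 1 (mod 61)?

60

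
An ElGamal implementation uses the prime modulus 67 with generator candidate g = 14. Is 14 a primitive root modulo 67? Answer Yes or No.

φ(67) = 67 − 1 = 66 = 2 · 3 · 11.
Test 14^(66/q) mod 67 for each prime factor q of 66:
14^33 ≡ 1 (mod 67)  [q = 2: ≡ 1 ✗]
14^22 ≡ 1 (mod 67)  [q = 3: ≡ 1 ✗]
14^6 ≡ 9 (mod 67)  [q = 11: ≢ 1 ✓]
14^33 ≡ 1 shows ord(14) | 33, strictly less than φ(67); not a primitive root.

No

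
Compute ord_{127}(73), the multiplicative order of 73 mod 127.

The order of 73 must divide φ(127) = 127 − 1 = 126 = 2 · 3^2 · 7.
Divisors of 126: 1, 2, 3, 6, 7, 9, 14, 18, 21, 42, 63, 126.
Compute 73^d (mod 127) for the divisors d until we hit 1:
73^1 ≡ 73 (mod 127)
73^2 ≡ 122 (mod 127)
73^3 ≡ 16 (mod 127)
73^6 ≡ 2 (mod 127)
73^7 ≡ 19 (mod 127)
73^9 ≡ 32 (mod 127)
73^14 ≡ 107 (mod 127)
73^18 ≡ 8 (mod 127)
73^21 ≡ 1 (mod 127) ✓
Therefore the multiplicative order of 73 modulo 127 is 21.

21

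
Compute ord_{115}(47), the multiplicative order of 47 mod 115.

4

ord(47) | φ(115) = φ(5·23) = (5−1)·(23−1) = 4·22 = 88 = 2^3 · 11.
Divisors of 88: 1, 2, 4, 8, 11, 22, 44, 88.
Test each divisor d:
47^1 ≡ 47 (mod 115)
47^2 ≡ 24 (mod 115)
47^4 ≡ 1 (mod 115) ✓
Hence ord(47) = 4.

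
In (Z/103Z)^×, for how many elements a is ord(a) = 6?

2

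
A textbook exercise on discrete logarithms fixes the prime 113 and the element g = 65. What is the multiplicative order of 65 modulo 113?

By Lagrange's theorem, ord_113(65) divides φ(113) = 113 − 1 = 112 = 2^4 · 7.
Divisors of 112: 1, 2, 4, 7, 8, 14, 16, 28, 56, 112.
Evaluate successive powers at the divisors of 112:
65^1 ≡ 65 (mod 113)
65^2 ≡ 44 (mod 113)
65^4 ≡ 15 (mod 113)
65^7 ≡ 73 (mod 113)
65^8 ≡ 112 (mod 113)
65^14 ≡ 18 (mod 113)
65^16 ≡ 1 (mod 113) ✓
Therefore the multiplicative order of 65 modulo 113 is 16.

16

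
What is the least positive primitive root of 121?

φ(121) = φ(11^2) = 11·(11−1) = 110 = 2 · 5 · 11.
g is a primitive root iff g^(110/q) ≢ 1 (mod 121) for each prime q ∈ {2, 5, 11}.
g = 2: 2^55 ≡ 120; 2^22 ≡ 81; 2^10 ≡ 56 — none is 1, so 2 is a primitive root.
The smallest primitive root modulo 121 is 2.

2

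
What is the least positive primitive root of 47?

5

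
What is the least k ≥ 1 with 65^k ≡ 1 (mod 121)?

22

The order of 65 must divide φ(121) = φ(11^2) = 11·(11−1) = 110 = 2 · 5 · 11.
Divisors of 110: 1, 2, 5, 10, 11, 22, 55, 110.
Compute 65^d (mod 121) for the divisors d until we hit 1:
65^1 ≡ 65
65^2 ≡ 111
65^5 ≡ 87
65^10 ≡ 67
65^11 ≡ 120
65^22 ≡ 1
Therefore the multiplicative order of 65 modulo 121 is 22.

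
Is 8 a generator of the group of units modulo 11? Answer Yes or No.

φ(11) = 11 − 1 = 10 = 2 · 5.
It suffices to check that the order of 8 is not a proper divisor of 10: compute 8^(10/q) for q ∈ {2, 5}.
8^5 ≡ 10 (mod 11)  [q = 2: ≢ 1 ✓]
8^2 ≡ 9 (mod 11)  [q = 5: ≢ 1 ✓]
All checks pass, so 8 has order 10 and is a primitive root modulo 11.

Yes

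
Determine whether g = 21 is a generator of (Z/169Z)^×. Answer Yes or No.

φ(169) = φ(13^2) = 13·(13−1) = 156 = 2^2 · 3 · 13.
21 is a primitive root mod 169 iff 21^(φ(169)/q) ≢ 1 for every prime q | φ(169), i.e. q ∈ {2, 3, 13}.
21^78 ≡ 168 (mod 169)  [q = 2: ≢ 1 ✓]
21^52 ≡ 1 (mod 169)  [q = 3: ≡ 1 ✗]
21^12 ≡ 53 (mod 169)  [q = 13: ≢ 1 ✓]
21^52 ≡ 1 shows ord(21) | 52, strictly less than φ(169); not a primitive root.

No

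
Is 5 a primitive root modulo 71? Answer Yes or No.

No

φ(71) = 71 − 1 = 70 = 2 · 5 · 7.
An element g generates (Z/71Z)^× iff g^(70/q) ≢ 1 (mod 71) for each prime q ∈ {2, 5, 7}.
5^35 ≡ 1 (mod 71)  [q = 2: ≡ 1 ✗]
5^14 ≡ 57 (mod 71)  [q = 5: ≢ 1 ✓]
5^10 ≡ 1 (mod 71)  [q = 7: ≡ 1 ✗]
The check at q = 2 fails, so 5 generates a proper subgroup.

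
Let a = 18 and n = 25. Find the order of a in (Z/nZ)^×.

Since 18 ∈ (Z/25Z)^×, its order divides φ(25) = φ(5^2) = 5·(5−1) = 20 = 2^2 · 5.
Divisors of 20: 1, 2, 4, 5, 10, 20.
Check 18^d mod 25 for each divisor in increasing order:
18^1 ≡ 18 (mod 25)
18^2 ≡ 24 (mod 25)
18^4 ≡ 1 (mod 25) ✓
So ord_25(18) = 4.

4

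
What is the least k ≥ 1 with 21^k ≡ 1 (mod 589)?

90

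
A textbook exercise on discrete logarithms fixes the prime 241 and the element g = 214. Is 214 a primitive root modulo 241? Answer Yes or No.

No

φ(241) = 241 − 1 = 240 = 2^4 · 3 · 5.
An element g generates (Z/241Z)^× iff g^(240/q) ≢ 1 (mod 241) for each prime q ∈ {2, 3, 5}.
214^120 ≡ 1 (mod 241)  [q = 2: ≡ 1 ✗]
214^80 ≡ 1 (mod 241)  [q = 3: ≡ 1 ✗]
214^48 ≡ 91 (mod 241)  [q = 5: ≢ 1 ✓]
Since 214^120 ≡ 1, the order of 214 divides 120 < 240, so 214 is not a primitive root.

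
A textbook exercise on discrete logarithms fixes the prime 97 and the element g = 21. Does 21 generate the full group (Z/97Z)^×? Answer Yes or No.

Yes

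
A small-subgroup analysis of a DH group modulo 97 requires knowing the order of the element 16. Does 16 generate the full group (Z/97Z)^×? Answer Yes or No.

No

φ(97) = 97 − 1 = 96 = 2^5 · 3.
Test 16^(96/q) mod 97 for each prime factor q of 96:
16^48 ≡ 1 (mod 97)  [q = 2: ≡ 1 ✗]
16^32 ≡ 35 (mod 97)  [q = 3: ≢ 1 ✓]
Since 16^48 ≡ 1, the order of 16 divides 48 < 96, so 16 is not a primitive root.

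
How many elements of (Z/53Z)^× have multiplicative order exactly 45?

0

φ(53) = 53 − 1 = 52 = 2^2 · 13.
Since (Z/53Z)^× is cyclic of order 52, the number of elements of order d is φ(d) when d | 52 and 0 otherwise.
45 does not divide 52, so no element of (Z/53Z)^× has order 45.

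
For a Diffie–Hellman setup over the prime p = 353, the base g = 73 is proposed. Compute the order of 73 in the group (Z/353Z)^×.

88

Since 73 ∈ (Z/353Z)^×, its order divides φ(353) = 353 − 1 = 352 = 2^5 · 11.
Divisors of 352: 1, 2, 4, 8, 11, 16, 22, 32, 44, 88, 176, 352.
Evaluate successive powers at the divisors of 352:
73^1 ≡ 73 (mod 353)
73^2 ≡ 34 (mod 353)
73^4 ≡ 97 (mod 353)
73^8 ≡ 231 (mod 353)
73^11 ≡ 70 (mod 353)
73^16 ≡ 58 (mod 353)
73^22 ≡ 311 (mod 353)
73^32 ≡ 187 (mod 353)
73^44 ≡ 352 (mod 353)
73^88 ≡ 1 (mod 353) ✓
Therefore the multiplicative order of 73 modulo 353 is 88.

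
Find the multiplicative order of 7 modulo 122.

60

By Lagrange's theorem, ord_122(7) divides φ(122) = φ(2)·φ(61) = 1·60 = 60 = 2^2 · 3 · 5.
Divisors of 60: 1, 2, 3, 4, 5, 6, 10, 12, 15, 20, 30, 60.
Compute 7^d (mod 122) for the divisors d until we hit 1:
7^1 ≡ 7 (mod 122)
7^2 ≡ 49 (mod 122)
7^3 ≡ 99 (mod 122)
7^4 ≡ 83 (mod 122)
7^5 ≡ 93 (mod 122)
7^6 ≡ 41 (mod 122)
7^10 ≡ 109 (mod 122)
7^12 ≡ 95 (mod 122)
7^15 ≡ 11 (mod 122)
7^20 ≡ 47 (mod 122)
7^30 ≡ 121 (mod 122)
7^60 ≡ 1 (mod 122) ✓
The smallest such exponent is 60, so the order of 7 is 60.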